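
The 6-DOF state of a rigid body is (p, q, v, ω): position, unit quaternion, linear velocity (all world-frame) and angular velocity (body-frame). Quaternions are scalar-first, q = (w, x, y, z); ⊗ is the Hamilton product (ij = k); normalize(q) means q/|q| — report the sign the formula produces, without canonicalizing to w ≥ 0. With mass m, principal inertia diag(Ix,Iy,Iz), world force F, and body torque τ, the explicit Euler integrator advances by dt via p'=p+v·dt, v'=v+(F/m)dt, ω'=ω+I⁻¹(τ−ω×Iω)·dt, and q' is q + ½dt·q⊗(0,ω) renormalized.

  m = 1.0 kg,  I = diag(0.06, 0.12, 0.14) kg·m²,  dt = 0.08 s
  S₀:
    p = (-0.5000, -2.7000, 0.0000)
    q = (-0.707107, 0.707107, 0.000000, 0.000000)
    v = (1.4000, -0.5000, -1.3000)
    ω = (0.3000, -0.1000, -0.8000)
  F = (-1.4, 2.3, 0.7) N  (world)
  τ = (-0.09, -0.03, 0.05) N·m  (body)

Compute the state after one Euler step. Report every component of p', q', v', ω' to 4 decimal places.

p' = (-0.3880, -2.7400, -0.1040)
q' = (-0.7152, 0.6982, 0.0254, 0.0198)
v' = (1.2880, -0.3160, -1.2440)
ω' = (0.1779, -0.1328, -0.7704)

a = (-1.4000, 2.3000, 0.7000)
new position p' = (-0.3880, -2.7400, -0.1040)
v' = v + a·dt = (1.2880, -0.3160, -1.2440)
α = I⁻¹(τ − ω×Iω) = (-1.5267, -0.4100, 0.3700)
ω' = ω + α·dt = (0.1779, -0.1328, -0.7704)
2q̇ = q⊗(0,ω) = (-0.2121321, -0.2121321, 0.6363963, 0.4949749)
q + ½dt·q⊗(0,ω), renormalized = (-0.7152, 0.6982, 0.0254, 0.0198)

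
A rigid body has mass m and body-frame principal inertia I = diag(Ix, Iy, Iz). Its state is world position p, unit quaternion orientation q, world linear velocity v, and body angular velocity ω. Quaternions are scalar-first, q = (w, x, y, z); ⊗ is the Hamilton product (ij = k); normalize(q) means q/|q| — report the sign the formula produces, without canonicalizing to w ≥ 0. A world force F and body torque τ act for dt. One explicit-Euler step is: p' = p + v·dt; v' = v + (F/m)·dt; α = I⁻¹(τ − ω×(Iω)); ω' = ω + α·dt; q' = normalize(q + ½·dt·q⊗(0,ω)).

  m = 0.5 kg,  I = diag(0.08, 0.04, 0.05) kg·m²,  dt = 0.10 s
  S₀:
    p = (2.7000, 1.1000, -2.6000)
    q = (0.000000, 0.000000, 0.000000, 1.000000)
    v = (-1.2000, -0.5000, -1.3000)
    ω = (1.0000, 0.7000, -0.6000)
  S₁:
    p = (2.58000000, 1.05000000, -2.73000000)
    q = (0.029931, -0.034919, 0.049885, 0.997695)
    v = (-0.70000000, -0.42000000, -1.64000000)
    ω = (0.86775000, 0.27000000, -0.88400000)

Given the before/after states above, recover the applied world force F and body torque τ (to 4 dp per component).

F = (2.5000, 0.4000, -1.7000)
τ = (-0.1100, -0.1900, -0.1700)

ω₁ − ω₀ = (-0.13225000, -0.43000000, -0.28400000)
ω₀×(Iω₀) = (-0.0042, -0.0180, -0.0280)
applied torque τ = (-0.1100, -0.1900, -0.1700)
v₁ − v₀ = (0.50000000, 0.08000000, -0.34000000)
F = m·Δv/dt = (2.5000, 0.4000, -1.7000)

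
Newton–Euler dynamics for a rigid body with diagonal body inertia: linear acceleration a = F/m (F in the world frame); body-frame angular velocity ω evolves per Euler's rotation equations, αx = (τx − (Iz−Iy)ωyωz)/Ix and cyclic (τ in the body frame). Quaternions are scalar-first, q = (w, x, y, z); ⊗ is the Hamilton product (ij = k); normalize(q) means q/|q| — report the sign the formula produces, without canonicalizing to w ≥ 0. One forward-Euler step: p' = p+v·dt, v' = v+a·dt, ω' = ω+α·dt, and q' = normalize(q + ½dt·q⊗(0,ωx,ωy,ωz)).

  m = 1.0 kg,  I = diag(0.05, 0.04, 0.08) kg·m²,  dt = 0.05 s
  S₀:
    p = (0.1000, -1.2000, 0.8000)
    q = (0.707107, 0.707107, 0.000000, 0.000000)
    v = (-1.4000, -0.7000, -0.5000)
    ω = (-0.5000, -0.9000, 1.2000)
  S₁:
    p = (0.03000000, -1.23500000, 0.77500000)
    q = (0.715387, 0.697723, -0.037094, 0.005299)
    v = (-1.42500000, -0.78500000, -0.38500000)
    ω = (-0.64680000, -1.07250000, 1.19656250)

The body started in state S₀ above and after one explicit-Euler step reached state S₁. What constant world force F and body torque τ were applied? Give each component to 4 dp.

F = (-0.5000, -1.7000, 2.3000)
τ = (-0.1900, -0.1200, -0.0100)

Δv = v₁−v₀ = (-0.02500000, -0.08500000, 0.11500000)
applied force F = (-0.5000, -1.7000, 2.3000)
Δω = ω₁−ω₀ = (-0.14680000, -0.17250000, -0.00343750)
ω₀×(Iω₀) = (-0.0432, 0.0180, -0.0045)
I·α + gyro = (-0.1900, -0.1200, -0.0100)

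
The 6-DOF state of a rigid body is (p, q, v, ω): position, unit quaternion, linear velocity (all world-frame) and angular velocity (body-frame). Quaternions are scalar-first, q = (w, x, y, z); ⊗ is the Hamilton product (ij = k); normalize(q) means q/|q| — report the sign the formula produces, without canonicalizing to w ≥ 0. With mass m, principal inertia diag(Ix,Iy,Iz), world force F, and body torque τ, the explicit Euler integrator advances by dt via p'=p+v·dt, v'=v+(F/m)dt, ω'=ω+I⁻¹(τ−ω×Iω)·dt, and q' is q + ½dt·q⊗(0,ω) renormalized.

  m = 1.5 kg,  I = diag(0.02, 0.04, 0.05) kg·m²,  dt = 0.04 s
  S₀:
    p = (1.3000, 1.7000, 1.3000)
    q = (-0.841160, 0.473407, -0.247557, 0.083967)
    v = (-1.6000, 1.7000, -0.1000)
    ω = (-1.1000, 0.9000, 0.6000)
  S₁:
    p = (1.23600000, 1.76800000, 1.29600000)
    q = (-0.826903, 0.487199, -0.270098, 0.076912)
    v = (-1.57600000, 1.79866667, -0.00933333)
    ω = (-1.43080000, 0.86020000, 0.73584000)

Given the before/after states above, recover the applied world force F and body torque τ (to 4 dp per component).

F = (0.9000, 3.7000, 3.4000)
τ = (-0.1600, -0.0200, 0.1500)

v₁ − v₀ = (0.02400000, 0.09866667, 0.09066667)
m·(v₁−v₀)/dt = (0.9000, 3.7000, 3.4000)
Δω = ω₁−ω₀ = (-0.33080000, -0.03980000, 0.13584000)
ω₀×(Iω₀) = (0.0054, 0.0198, -0.0198)
I·α + gyro = (-0.1600, -0.0200, 0.1500)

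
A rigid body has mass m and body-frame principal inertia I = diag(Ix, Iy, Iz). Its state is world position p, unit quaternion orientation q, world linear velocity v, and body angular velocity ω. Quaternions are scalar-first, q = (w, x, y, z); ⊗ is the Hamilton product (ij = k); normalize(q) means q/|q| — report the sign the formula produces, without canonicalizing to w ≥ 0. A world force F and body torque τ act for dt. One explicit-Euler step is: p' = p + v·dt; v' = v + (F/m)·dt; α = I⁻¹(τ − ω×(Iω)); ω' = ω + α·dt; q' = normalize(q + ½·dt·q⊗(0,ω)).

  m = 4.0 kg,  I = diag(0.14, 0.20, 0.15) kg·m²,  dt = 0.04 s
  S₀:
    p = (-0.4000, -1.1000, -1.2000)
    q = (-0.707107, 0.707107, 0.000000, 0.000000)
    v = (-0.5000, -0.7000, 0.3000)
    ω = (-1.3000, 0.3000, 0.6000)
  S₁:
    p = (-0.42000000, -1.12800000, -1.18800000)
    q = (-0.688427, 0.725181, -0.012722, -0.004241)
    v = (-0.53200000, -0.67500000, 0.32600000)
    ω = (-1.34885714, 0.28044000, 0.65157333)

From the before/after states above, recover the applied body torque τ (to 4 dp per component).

τ = (-0.1800, -0.0900, 0.1700)

ω₁ − ω₀ = (-0.04885714, -0.01956000, 0.05157333)
τ = I·(Δω/dt) + ω₀×(Iω₀) = (-0.1800, -0.0900, 0.1700)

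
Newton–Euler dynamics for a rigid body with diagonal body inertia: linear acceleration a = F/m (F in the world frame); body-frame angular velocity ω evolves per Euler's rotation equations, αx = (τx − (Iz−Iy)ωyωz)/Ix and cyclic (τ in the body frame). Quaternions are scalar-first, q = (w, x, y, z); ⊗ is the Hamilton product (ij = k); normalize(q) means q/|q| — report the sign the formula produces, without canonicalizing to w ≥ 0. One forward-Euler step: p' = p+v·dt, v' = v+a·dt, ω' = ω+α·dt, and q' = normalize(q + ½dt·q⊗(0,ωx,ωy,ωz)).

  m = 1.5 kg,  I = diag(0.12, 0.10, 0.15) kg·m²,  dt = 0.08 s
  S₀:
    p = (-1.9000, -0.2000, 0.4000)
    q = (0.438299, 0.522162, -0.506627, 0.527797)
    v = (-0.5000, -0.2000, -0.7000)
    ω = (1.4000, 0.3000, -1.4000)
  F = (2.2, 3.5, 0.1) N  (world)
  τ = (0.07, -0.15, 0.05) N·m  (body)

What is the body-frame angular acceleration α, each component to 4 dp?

α = (0.7583, -2.0880, 0.3893)

gyro term ω×Iω = (-0.0210, 0.0588, -0.0084)
angular accel α = (0.7583, -2.0880, 0.3893)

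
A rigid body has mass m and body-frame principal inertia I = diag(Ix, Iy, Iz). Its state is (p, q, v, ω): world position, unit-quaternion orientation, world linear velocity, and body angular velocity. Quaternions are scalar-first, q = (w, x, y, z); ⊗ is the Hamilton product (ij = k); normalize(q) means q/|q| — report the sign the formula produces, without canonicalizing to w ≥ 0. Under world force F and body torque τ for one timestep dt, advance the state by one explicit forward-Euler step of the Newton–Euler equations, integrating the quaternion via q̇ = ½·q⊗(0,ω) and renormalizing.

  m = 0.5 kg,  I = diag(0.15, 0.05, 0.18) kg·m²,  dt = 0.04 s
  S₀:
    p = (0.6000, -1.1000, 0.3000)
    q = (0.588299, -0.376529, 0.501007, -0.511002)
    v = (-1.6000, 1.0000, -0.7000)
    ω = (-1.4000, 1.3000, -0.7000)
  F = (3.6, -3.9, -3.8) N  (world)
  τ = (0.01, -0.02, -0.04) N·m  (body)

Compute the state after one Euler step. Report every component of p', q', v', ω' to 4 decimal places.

ω×(Iω) gyroscopic = (-0.1183, -0.0294, 0.1820)
α = I⁻¹(τ − ω×Iω) = (0.8553, 0.1880, -1.2333)
ω + α·dt = (-1.3658, 1.3075, -0.7493)
Hamilton product q⊗(0,ω) = (-1.5361511, -0.5100209, 1.2166212, -0.1998872)
q' = normalize(q + ½dt·q⊗(0,ω)) = (0.5571, -0.3864, 0.5249, -0.5146)
linear accel F/m = (7.2000, -7.8000, -7.6000)
p + v·dt = (0.5360, -1.0600, 0.2720)
v + (F/m)dt = (-1.3120, 0.6880, -1.0040)

p' = (0.5360, -1.0600, 0.2720)
q' = (0.5571, -0.3864, 0.5249, -0.5146)
v' = (-1.3120, 0.6880, -1.0040)
ω' = (-1.3658, 1.3075, -0.7493)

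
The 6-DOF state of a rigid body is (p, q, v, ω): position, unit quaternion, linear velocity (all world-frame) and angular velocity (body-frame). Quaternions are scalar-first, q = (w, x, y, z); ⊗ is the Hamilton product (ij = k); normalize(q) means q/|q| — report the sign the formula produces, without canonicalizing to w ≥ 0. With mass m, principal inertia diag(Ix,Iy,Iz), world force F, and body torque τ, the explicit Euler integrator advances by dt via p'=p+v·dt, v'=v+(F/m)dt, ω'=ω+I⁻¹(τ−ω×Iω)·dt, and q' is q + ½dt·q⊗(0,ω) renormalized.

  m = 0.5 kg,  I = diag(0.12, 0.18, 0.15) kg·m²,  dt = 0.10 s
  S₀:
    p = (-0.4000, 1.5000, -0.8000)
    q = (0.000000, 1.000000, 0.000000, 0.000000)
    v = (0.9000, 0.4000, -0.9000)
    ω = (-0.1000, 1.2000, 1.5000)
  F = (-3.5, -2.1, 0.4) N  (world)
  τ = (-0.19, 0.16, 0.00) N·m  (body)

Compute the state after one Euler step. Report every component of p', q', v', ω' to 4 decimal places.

p' = (-0.3100, 1.5400, -0.8900)
q' = (0.0050, 0.9954, -0.0747, 0.0597)
v' = (0.2000, -0.0200, -0.8200)
ω' = (-0.2133, 1.2864, 1.5048)

a = (-7.0000, -4.2000, 0.8000)
p + v·dt = (-0.3100, 1.5400, -0.8900)
v' = v + a·dt = (0.2000, -0.0200, -0.8200)
gyro term ω×Iω = (-0.0540, 0.0045, -0.0072)
(τ − ω×Iω)/I = (-1.1333, 0.8639, 0.0480)
new body rate ω' = (-0.2133, 1.2864, 1.5048)
q⊗(0,ω) = (0.1000000, 0.0000000, -1.5000000, 1.2000000)
q + ½dt·q⊗(0,ω), renormalized = (0.0050, 0.9954, -0.0747, 0.0597)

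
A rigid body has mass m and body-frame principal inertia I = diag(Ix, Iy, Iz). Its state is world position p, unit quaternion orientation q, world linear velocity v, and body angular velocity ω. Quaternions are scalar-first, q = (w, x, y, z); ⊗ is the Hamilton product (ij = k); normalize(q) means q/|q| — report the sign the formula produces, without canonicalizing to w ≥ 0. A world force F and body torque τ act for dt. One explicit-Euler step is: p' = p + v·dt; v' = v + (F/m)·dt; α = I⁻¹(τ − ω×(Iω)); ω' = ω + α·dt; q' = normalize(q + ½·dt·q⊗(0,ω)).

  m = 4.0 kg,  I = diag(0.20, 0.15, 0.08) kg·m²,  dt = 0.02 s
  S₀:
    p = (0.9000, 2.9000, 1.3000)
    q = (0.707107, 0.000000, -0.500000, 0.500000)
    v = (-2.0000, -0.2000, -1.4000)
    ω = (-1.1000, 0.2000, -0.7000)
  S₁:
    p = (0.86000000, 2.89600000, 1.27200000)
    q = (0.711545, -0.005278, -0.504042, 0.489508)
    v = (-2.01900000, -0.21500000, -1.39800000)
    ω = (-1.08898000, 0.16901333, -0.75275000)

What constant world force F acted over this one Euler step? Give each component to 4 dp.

velocity change Δv = (-0.01900000, -0.01500000, 0.00200000)
applied force F = (-3.8000, -3.0000, 0.4000)

F = (-3.8000, -3.0000, 0.4000)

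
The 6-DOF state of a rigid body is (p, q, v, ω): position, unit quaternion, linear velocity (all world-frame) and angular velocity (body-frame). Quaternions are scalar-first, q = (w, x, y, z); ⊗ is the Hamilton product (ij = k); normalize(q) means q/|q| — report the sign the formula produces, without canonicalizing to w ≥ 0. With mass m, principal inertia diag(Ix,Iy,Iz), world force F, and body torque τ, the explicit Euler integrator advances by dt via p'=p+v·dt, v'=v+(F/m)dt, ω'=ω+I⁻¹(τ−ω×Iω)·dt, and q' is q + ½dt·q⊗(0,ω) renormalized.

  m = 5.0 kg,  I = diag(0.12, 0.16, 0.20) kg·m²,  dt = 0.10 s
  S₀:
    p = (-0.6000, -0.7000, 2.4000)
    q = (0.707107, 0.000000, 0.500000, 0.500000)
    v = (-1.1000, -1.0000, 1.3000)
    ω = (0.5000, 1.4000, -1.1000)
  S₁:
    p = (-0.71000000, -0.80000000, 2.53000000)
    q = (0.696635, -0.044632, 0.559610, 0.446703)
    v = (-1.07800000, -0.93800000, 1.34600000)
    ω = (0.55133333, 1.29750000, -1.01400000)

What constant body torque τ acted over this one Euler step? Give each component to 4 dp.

Δω = ω₁−ω₀ = (0.05133333, -0.10250000, 0.08600000)
gyro term ω₀×Iω₀ = (-0.0616, 0.0440, 0.0280)
applied torque τ = (0.0000, -0.1200, 0.2000)

τ = (0.0000, -0.1200, 0.2000)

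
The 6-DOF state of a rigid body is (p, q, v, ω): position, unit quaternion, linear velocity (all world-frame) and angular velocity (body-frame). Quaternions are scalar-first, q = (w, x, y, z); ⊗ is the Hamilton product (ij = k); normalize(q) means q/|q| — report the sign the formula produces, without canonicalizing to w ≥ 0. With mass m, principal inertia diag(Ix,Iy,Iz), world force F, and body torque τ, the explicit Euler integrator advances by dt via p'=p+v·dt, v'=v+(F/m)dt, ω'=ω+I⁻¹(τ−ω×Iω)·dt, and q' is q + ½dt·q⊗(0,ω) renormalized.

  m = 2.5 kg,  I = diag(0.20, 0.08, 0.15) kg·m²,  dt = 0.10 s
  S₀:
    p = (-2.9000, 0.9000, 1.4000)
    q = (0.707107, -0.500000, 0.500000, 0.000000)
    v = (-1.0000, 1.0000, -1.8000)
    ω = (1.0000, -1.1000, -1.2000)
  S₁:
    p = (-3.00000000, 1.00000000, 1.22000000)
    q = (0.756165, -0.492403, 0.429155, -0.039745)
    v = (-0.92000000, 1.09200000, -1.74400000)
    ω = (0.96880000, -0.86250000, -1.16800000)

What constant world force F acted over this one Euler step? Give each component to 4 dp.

v₁ − v₀ = (0.08000000, 0.09200000, 0.05600000)
applied force F = (2.0000, 2.3000, 1.4000)

F = (2.0000, 2.3000, 1.4000)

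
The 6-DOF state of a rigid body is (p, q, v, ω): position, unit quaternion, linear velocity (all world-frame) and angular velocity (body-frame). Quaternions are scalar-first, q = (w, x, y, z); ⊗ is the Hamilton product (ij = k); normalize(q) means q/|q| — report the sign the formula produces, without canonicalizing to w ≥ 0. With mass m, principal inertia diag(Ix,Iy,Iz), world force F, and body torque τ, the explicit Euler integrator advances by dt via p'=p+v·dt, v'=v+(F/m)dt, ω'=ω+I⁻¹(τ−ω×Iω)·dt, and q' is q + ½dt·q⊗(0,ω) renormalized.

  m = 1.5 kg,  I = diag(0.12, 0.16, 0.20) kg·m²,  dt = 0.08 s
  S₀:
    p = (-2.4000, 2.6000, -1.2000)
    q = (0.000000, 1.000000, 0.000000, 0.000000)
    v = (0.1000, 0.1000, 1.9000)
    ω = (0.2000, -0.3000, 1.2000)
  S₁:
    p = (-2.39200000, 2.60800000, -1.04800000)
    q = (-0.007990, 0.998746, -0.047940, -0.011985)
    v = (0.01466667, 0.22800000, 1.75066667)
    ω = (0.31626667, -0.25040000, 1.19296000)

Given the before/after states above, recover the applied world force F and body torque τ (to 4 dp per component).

F = (-1.6000, 2.4000, -2.8000)
τ = (0.1600, 0.0800, -0.0200)

ω₁ − ω₀ = (0.11626667, 0.04960000, -0.00704000)
precession coupling = (-0.0144, -0.0192, -0.0024)
τ = I·(Δω/dt) + ω₀×(Iω₀) = (0.1600, 0.0800, -0.0200)
Δv = v₁−v₀ = (-0.08533333, 0.12800000, -0.14933333)
applied force F = (-1.6000, 2.4000, -2.8000)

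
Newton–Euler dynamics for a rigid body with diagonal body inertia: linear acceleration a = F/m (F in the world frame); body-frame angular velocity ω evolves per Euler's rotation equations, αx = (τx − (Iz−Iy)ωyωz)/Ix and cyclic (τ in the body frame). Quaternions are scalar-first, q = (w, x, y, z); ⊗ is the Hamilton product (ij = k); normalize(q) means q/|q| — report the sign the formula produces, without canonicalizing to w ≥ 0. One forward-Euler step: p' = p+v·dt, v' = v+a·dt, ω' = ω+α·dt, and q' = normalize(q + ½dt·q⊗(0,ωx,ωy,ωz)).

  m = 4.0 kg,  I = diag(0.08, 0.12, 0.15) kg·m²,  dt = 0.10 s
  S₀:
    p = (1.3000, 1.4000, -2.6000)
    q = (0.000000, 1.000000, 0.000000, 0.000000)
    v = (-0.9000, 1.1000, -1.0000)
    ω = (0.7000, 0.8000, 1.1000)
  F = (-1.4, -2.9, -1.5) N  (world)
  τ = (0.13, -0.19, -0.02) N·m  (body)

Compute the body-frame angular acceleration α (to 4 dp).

α = (1.2950, -1.1342, -0.2827)

precession coupling ω×(Iω) = (0.0264, -0.0539, 0.0224)
angular accel α = (1.2950, -1.1342, -0.2827)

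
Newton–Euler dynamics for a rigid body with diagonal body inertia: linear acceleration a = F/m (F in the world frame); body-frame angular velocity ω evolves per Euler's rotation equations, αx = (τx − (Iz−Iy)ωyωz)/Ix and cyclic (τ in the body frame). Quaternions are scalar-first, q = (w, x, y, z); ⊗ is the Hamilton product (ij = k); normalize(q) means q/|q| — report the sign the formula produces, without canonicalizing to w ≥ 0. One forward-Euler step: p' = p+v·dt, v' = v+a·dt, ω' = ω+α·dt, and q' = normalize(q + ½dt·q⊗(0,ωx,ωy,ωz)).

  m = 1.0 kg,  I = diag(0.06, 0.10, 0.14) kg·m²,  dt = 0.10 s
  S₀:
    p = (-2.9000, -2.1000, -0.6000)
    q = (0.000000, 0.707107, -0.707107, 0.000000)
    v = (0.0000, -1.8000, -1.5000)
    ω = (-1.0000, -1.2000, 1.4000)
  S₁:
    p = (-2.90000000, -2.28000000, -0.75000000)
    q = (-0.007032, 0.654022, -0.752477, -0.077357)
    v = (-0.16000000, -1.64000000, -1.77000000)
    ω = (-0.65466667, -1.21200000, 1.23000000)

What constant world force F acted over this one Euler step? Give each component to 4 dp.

velocity change Δv = (-0.16000000, 0.16000000, -0.27000000)
applied force F = (-1.6000, 1.6000, -2.7000)

F = (-1.6000, 1.6000, -2.7000)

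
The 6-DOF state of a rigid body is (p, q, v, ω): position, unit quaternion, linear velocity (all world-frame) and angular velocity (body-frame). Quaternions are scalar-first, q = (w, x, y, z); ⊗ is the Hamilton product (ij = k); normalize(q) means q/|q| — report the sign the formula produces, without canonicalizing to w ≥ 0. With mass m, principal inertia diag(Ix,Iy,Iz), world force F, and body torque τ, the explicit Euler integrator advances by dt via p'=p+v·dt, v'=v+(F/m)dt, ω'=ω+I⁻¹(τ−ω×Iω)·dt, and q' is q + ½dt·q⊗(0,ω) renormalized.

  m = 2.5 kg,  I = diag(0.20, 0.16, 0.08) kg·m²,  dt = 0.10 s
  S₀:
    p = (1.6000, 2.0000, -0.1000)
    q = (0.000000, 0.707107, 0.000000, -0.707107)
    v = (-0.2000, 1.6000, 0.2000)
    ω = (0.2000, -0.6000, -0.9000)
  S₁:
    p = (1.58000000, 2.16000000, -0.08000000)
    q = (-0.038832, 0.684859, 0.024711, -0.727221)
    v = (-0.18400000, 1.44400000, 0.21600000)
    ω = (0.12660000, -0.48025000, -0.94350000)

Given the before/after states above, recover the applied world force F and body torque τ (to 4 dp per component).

ω₁ − ω₀ = (-0.07340000, 0.11975000, -0.04350000)
ω₀×(Iω₀) = (-0.0432, -0.0216, 0.0048)
I·α + gyro = (-0.1900, 0.1700, -0.0300)
Δv = v₁−v₀ = (0.01600000, -0.15600000, 0.01600000)
applied force F = (0.4000, -3.9000, 0.4000)

F = (0.4000, -3.9000, 0.4000)
τ = (-0.1900, 0.1700, -0.0300)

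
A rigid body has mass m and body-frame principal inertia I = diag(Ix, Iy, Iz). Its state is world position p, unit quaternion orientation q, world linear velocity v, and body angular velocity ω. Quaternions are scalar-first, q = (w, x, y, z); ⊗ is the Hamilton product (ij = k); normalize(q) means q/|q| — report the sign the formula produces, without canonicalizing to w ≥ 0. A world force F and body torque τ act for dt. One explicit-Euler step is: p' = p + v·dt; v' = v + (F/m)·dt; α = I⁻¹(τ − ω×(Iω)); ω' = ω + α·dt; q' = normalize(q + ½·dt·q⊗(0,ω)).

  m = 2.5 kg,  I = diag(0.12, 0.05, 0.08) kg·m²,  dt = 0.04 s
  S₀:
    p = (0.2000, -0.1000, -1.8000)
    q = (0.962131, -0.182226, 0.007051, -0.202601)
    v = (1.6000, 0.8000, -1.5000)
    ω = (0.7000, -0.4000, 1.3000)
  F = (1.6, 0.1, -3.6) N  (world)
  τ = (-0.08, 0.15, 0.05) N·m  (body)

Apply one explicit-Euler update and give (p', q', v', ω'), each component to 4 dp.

p' = (0.2640, -0.0680, -1.8600)
q' = (0.9696, -0.1701, 0.0013, -0.1761)
v' = (1.6256, 0.8016, -1.5576)
ω' = (0.6785, -0.3091, 1.3152)

linear accel F/m = (0.6400, 0.0400, -1.4400)
p' = p + v·dt = (0.2640, -0.0680, -1.8600)
v + (F/m)dt = (1.6256, 0.8016, -1.5576)
gyro term ω×Iω = (-0.0156, 0.0364, 0.0196)
α = I⁻¹(τ − ω×Iω) = (-0.5367, 2.2720, 0.3800)
ω' = ω + α·dt = (0.6785, -0.3091, 1.3152)
2q̇ = q⊗(0,ω) = (0.3937599, 0.6016176, -0.2897793, 1.3187250)
updated quaternion q' = (0.9696, -0.1701, 0.0013, -0.1761)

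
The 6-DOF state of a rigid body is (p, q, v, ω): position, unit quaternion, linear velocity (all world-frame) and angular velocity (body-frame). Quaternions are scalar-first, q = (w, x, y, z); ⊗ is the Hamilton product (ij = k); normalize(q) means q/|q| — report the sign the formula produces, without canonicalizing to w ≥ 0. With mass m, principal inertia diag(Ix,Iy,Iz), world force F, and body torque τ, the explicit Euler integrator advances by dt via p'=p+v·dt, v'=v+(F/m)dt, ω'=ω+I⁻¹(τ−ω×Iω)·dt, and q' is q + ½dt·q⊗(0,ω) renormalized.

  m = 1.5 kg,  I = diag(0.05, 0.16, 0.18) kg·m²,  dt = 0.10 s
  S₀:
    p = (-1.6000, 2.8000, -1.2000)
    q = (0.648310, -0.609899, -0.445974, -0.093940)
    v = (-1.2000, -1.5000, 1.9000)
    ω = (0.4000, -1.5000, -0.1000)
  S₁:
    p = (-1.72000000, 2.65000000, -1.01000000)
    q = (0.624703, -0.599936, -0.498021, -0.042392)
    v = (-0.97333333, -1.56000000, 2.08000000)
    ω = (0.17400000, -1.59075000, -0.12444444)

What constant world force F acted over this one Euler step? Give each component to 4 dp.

velocity change Δv = (0.22666667, -0.06000000, 0.18000000)
m·(v₁−v₀)/dt = (3.4000, -0.9000, 2.7000)

F = (3.4000, -0.9000, 2.7000)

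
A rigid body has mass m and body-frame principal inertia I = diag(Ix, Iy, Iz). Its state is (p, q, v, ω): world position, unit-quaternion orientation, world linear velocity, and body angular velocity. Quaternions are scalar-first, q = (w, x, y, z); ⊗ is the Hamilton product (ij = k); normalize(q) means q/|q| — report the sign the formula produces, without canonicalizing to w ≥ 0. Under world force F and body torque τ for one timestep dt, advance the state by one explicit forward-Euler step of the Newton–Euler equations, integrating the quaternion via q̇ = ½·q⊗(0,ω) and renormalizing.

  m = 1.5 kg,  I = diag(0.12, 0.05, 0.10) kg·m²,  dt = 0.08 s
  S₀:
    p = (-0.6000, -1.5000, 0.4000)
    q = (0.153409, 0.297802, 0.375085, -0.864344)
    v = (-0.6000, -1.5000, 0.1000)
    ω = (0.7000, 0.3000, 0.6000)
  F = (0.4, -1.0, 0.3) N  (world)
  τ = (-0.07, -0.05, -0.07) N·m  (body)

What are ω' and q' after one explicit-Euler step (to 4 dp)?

ω' = (0.6473, 0.2066, 0.5558)
q' = (0.1612, 0.3212, 0.3453, -0.8669)

(τ − ω×Iω)/I = (-0.6583, -1.1680, -0.5530)
new body rate ω' = (0.6473, 0.2066, 0.5558)
2q̇ = q⊗(0,ω) = (0.1976195, 0.5917405, -0.7376993, -0.0811735)
updated quaternion q' = (0.1612, 0.3212, 0.3453, -0.8669)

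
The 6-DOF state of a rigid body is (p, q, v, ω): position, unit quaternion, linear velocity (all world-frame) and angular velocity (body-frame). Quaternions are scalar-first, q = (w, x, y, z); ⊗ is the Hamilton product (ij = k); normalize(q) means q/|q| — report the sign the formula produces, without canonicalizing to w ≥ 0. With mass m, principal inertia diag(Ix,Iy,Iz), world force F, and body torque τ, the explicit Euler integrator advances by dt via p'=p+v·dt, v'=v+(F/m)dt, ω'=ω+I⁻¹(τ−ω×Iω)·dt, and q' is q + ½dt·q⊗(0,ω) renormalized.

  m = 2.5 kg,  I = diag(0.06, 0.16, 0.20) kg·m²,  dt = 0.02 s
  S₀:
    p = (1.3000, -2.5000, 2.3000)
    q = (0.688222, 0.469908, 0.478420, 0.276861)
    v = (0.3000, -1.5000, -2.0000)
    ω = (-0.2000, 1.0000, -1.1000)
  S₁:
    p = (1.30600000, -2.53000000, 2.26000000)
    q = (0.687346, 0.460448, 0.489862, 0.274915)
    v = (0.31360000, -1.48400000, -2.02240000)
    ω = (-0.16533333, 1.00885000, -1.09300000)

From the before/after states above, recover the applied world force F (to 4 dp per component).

F = (1.7000, 2.0000, -2.8000)

Δv = v₁−v₀ = (0.01360000, 0.01600000, -0.02240000)
m·(v₁−v₀)/dt = (1.7000, 2.0000, -2.8000)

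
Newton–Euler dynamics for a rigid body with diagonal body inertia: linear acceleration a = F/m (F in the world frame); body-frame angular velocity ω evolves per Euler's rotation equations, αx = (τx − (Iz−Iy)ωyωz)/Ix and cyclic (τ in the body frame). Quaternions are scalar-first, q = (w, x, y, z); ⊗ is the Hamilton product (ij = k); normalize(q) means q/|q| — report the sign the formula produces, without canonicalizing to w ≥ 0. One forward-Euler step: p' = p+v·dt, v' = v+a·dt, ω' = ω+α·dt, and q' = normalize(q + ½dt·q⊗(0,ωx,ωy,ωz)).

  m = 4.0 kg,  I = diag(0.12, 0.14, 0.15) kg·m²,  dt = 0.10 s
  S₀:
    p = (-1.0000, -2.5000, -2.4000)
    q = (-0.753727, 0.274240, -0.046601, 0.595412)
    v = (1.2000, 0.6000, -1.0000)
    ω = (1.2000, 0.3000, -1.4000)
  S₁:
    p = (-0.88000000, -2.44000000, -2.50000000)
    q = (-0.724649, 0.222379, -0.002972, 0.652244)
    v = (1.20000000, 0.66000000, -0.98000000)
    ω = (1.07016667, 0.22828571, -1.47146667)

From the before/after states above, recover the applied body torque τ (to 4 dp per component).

ω₁ − ω₀ = (-0.12983333, -0.07171429, -0.07146667)
precession coupling = (-0.0042, 0.0504, 0.0072)
I·α + gyro = (-0.1600, -0.0500, -0.1000)

τ = (-0.1600, -0.0500, -0.1000)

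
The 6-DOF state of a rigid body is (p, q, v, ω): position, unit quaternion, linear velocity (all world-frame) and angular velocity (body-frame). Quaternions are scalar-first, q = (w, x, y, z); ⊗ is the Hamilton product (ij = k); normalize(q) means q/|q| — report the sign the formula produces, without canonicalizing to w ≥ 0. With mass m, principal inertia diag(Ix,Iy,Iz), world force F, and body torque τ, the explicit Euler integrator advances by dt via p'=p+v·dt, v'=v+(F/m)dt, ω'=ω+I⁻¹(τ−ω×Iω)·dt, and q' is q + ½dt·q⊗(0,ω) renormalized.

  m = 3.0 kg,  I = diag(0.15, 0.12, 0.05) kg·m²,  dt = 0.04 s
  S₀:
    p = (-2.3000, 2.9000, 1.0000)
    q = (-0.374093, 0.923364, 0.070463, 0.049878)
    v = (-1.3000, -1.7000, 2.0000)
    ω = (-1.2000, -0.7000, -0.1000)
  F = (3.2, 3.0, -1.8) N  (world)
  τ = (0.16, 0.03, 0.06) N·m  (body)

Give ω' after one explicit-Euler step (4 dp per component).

(τ − ω×Iω)/I = (1.0993, 0.1500, 1.7040)
new body rate ω' = (-1.1560, -0.6940, -0.0318)

ω' = (-1.1560, -0.6940, -0.0318)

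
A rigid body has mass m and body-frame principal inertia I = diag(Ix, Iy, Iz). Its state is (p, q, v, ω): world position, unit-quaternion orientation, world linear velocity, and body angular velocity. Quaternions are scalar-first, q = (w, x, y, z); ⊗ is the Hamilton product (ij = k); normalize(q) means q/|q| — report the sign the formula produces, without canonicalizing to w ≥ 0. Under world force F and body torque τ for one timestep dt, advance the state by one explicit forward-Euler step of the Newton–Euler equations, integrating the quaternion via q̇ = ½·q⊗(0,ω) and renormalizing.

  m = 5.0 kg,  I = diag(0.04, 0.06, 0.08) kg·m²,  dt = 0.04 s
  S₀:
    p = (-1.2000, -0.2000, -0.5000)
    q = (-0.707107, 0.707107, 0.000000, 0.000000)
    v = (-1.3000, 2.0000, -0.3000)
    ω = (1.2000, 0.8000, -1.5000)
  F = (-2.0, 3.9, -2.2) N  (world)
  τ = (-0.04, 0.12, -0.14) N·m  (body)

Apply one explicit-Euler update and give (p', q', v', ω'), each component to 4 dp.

p' = (-1.2520, -0.1200, -0.5120)
q' = (-0.7235, 0.6895, 0.0099, 0.0325)
v' = (-1.3160, 2.0312, -0.3176)
ω' = (1.1840, 0.8320, -1.5796)

ω×(Iω) gyroscopic = (-0.0240, 0.0720, 0.0192)
(τ − ω×Iω)/I = (-0.4000, 0.8000, -1.9900)
new body rate ω' = (1.1840, 0.8320, -1.5796)
q⊗(0,ω) = (-0.8485284, -0.8485284, 0.4949749, 1.6263461)
updated quaternion q' = (-0.7235, 0.6895, 0.0099, 0.0325)
linear accel F/m = (-0.4000, 0.7800, -0.4400)
p + v·dt = (-1.2520, -0.1200, -0.5120)
v' = v + a·dt = (-1.3160, 2.0312, -0.3176)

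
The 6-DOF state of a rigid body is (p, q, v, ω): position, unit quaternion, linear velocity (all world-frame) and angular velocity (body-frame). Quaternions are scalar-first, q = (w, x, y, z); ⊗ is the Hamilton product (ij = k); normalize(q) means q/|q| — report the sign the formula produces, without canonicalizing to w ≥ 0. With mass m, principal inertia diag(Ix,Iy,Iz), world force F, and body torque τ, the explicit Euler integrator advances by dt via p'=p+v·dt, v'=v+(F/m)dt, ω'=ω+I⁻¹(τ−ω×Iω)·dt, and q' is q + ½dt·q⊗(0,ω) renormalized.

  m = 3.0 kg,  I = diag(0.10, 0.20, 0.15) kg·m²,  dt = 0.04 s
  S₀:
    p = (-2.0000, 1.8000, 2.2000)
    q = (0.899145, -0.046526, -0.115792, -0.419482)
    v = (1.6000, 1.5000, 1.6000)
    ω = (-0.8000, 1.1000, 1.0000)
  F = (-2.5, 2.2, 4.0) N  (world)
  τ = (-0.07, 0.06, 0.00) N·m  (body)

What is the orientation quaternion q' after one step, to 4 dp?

q' = (0.9088, -0.0540, -0.0883, -0.4041)

Hamilton product q⊗(0,ω) = (0.5096324, -0.3736778, 1.3711711, 0.7553328)
q + ½dt·q⊗(0,ω), renormalized = (0.9088, -0.0540, -0.0883, -0.4041)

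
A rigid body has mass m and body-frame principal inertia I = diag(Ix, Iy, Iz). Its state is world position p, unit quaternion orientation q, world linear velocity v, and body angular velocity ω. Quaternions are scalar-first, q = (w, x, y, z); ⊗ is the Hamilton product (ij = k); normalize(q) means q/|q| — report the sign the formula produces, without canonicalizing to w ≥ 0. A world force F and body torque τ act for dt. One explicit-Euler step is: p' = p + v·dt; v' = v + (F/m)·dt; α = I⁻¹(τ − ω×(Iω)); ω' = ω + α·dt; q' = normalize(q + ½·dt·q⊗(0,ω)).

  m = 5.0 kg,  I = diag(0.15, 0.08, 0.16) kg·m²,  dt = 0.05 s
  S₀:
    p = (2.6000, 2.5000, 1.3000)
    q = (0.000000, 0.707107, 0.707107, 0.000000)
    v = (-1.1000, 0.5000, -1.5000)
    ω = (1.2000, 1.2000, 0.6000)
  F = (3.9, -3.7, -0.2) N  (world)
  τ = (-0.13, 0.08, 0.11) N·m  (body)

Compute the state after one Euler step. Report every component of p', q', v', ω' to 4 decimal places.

new position p' = (2.5450, 2.5250, 1.2250)
v' = v + a·dt = (-1.0610, 0.4630, -1.5020)
angular accel α = (-1.2507, 1.0900, 1.3175)
new body rate ω' = (1.1375, 1.2545, 0.6659)
q⊗(0,ω) = (-1.6970568, 0.4242642, -0.4242642, 0.0000000)
q + ½dt·q⊗(0,ω), renormalized = (-0.0424, 0.7170, 0.6958, 0.0000)

p' = (2.5450, 2.5250, 1.2250)
q' = (-0.0424, 0.7170, 0.6958, 0.0000)
v' = (-1.0610, 0.4630, -1.5020)
ω' = (1.1375, 1.2545, 0.6659)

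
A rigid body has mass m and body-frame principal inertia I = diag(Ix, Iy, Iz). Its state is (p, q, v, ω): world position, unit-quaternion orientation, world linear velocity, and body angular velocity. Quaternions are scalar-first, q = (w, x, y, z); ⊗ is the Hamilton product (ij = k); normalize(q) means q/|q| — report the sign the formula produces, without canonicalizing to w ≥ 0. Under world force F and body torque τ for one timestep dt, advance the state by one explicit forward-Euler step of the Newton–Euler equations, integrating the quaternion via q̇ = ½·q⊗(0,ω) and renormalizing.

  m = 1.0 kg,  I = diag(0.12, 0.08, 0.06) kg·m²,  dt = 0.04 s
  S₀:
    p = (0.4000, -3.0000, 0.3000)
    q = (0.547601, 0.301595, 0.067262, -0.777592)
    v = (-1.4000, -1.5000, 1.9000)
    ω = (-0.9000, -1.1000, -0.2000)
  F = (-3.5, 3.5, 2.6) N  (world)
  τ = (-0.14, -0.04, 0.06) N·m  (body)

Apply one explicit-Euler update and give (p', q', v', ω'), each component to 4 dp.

new position p' = (0.3440, -3.0600, 0.3760)
v + (F/m)dt = (-1.5400, -1.3600, 2.0040)
gyro term ω×Iω = (-0.0044, 0.0108, -0.0396)
angular accel α = (-1.1300, -0.6350, 1.6600)
ω' = ω + α·dt = (-0.9452, -1.1254, -0.1336)
2q̇ = q⊗(0,ω) = (0.1899053, -1.3616445, 0.1577907, -0.3807389)
q + ½dt·q⊗(0,ω), renormalized = (0.5512, 0.2742, 0.0704, -0.7849)

p' = (0.3440, -3.0600, 0.3760)
q' = (0.5512, 0.2742, 0.0704, -0.7849)
v' = (-1.5400, -1.3600, 2.0040)
ω' = (-0.9452, -1.1254, -0.1336)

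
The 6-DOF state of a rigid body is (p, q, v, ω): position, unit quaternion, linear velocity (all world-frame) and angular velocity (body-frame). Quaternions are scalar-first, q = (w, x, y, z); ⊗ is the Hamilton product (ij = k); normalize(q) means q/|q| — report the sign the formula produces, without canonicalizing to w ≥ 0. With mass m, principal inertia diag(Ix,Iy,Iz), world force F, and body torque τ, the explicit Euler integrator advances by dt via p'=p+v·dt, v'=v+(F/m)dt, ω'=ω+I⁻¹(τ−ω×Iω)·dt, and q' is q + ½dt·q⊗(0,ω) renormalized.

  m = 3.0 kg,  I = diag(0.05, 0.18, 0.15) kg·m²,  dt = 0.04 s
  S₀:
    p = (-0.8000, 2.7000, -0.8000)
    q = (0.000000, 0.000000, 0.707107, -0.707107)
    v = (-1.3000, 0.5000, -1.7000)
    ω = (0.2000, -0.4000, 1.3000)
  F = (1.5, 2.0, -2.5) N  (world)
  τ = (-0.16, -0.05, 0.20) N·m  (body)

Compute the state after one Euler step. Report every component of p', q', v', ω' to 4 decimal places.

p' = (-0.8520, 2.7200, -0.8680)
q' = (0.0240, 0.0127, 0.7040, -0.7097)
v' = (-1.2800, 0.5267, -1.7333)
ω' = (0.0595, -0.4053, 1.3561)

gyro term ω×Iω = (0.0156, -0.0260, -0.0104)
(τ − ω×Iω)/I = (-3.5120, -0.1333, 1.4027)
new body rate ω' = (0.0595, -0.4053, 1.3561)
Hamilton product q⊗(0,ω) = (1.2020819, 0.6363963, -0.1414214, -0.1414214)
q + ½dt·q⊗(0,ω), renormalized = (0.0240, 0.0127, 0.7040, -0.7097)
a = F/m = (0.5000, 0.6667, -0.8333)
p' = p + v·dt = (-0.8520, 2.7200, -0.8680)
new velocity v' = (-1.2800, 0.5267, -1.7333)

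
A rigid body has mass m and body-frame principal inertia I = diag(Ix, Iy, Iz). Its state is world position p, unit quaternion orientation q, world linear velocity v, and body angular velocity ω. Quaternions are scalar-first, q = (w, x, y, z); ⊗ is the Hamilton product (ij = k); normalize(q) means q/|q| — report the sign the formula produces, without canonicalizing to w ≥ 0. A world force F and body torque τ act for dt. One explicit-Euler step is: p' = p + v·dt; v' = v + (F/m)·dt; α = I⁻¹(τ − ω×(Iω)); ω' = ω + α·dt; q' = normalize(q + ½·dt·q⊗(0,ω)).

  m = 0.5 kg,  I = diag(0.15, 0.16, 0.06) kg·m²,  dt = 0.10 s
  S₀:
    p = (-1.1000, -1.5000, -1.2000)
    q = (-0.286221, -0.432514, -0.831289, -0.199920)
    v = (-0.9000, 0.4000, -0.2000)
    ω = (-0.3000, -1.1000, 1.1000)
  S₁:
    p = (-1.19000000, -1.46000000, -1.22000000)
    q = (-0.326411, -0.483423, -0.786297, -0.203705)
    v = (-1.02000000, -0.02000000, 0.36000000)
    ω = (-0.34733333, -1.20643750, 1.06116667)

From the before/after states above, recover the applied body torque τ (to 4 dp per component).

rate change Δω = (-0.04733333, -0.10643750, -0.03883333)
precession coupling = (0.1210, -0.0297, 0.0033)
τ = I·(Δω/dt) + ω₀×(Iω₀) = (0.0500, -0.2000, -0.0200)

τ = (0.0500, -0.2000, -0.0200)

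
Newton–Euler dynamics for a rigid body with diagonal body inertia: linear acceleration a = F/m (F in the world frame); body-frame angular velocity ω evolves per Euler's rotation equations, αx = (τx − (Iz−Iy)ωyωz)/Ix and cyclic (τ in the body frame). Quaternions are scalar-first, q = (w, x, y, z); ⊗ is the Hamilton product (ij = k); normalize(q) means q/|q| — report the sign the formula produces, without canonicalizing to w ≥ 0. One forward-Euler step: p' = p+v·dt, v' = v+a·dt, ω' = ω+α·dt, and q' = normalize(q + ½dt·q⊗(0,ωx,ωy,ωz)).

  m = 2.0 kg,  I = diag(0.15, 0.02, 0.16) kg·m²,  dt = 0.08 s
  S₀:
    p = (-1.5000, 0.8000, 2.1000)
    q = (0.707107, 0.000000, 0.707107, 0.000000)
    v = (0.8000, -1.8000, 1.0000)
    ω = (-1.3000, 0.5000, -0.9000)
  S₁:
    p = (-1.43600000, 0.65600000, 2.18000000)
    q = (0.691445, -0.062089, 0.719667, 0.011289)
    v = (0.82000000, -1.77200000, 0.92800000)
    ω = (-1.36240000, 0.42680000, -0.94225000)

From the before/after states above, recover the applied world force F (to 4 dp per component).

velocity change Δv = (0.02000000, 0.02800000, -0.07200000)
applied force F = (0.5000, 0.7000, -1.8000)

F = (0.5000, 0.7000, -1.8000)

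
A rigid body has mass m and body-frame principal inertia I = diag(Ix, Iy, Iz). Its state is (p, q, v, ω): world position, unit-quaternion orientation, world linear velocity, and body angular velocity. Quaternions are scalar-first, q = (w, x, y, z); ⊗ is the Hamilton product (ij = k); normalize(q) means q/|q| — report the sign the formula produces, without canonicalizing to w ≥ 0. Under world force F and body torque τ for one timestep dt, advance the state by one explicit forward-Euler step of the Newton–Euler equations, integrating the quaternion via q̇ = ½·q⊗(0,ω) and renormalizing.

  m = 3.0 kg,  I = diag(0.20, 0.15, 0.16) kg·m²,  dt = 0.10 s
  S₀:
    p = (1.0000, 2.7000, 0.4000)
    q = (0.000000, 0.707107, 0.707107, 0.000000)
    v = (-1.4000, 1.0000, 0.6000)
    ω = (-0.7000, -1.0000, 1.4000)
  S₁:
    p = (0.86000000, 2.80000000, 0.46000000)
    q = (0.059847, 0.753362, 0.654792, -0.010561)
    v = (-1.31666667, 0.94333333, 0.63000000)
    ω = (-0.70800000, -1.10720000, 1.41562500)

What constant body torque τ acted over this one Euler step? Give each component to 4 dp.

τ = (-0.0300, -0.2000, -0.0100)

ω₁ − ω₀ = (-0.00800000, -0.10720000, 0.01562500)
applied torque τ = (-0.0300, -0.2000, -0.0100)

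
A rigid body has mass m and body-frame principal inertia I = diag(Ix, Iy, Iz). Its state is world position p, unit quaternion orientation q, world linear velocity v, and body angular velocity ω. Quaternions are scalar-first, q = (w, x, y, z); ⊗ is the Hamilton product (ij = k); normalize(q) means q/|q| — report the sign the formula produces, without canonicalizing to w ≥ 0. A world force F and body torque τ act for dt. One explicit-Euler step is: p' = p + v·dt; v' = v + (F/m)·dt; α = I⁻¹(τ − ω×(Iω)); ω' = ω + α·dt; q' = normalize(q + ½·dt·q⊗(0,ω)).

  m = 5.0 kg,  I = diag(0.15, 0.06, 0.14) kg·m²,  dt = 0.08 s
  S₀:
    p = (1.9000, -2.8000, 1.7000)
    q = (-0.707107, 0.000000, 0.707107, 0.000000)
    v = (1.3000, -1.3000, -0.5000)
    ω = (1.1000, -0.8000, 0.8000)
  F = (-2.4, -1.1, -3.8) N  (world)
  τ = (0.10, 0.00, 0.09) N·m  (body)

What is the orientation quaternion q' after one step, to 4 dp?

q' = (-0.6831, -0.0085, 0.7283, -0.0536)

Hamilton product q⊗(0,ω) = (0.5656856, -0.2121321, 0.5656856, -1.3435033)
q' = normalize(q + ½dt·q⊗(0,ω)) = (-0.6831, -0.0085, 0.7283, -0.0536)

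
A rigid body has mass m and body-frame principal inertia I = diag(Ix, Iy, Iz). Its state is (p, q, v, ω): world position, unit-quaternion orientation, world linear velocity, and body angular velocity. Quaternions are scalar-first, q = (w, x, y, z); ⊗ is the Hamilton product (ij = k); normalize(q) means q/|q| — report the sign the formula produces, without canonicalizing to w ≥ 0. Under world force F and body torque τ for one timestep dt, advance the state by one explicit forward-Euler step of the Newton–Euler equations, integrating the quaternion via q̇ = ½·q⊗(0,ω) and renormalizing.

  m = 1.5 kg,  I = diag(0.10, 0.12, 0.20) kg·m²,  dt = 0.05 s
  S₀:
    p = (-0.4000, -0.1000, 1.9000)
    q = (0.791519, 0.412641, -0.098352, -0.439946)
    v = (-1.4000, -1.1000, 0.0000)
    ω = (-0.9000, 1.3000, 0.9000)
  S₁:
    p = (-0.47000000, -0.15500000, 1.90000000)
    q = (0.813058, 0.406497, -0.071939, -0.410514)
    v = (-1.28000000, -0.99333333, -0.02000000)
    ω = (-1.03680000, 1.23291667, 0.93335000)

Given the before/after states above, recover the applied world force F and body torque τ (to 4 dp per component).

F = (3.6000, 3.2000, -0.6000)
τ = (-0.1800, -0.0800, 0.1100)

velocity change Δv = (0.12000000, 0.10666667, -0.02000000)
m·(v₁−v₀)/dt = (3.6000, 3.2000, -0.6000)
ω₁ − ω₀ = (-0.13680000, -0.06708333, 0.03335000)
gyro term ω₀×Iω₀ = (0.0936, 0.0810, -0.0234)
I·α + gyro = (-0.1800, -0.0800, 0.1100)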